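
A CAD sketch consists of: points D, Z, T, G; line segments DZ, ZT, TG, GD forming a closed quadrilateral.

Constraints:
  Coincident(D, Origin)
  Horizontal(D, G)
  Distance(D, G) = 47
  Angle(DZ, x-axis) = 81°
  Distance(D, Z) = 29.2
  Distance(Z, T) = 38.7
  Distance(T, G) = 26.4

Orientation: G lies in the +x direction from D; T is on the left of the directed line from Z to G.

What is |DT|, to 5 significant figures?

50.459

Checks: |ZT| = 38.70 ✓; |TG| = 26.40 ✓.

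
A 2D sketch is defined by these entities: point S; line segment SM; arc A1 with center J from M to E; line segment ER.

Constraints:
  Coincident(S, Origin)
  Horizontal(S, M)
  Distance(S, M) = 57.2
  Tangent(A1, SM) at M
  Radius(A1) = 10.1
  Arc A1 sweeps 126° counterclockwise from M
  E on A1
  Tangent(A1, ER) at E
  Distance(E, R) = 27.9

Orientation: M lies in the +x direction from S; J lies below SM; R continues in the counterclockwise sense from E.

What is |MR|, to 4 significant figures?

39.48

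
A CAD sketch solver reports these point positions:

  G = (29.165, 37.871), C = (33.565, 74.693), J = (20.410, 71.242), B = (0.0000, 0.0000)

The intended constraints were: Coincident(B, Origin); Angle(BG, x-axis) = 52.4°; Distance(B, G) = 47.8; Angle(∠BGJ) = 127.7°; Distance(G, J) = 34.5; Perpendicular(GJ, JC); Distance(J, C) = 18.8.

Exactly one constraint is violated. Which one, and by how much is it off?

Distance(J, C) = 18.8 — off by 5.20.

B = (0.00, 0.00) ✓; BG at 52.40° ✓; |BG| = 47.80 ✓; ∠BGJ = 127.7° ✓; |GJ| = 34.50 ✓; ∠(GJ, JC) = 90.00° ✓; |JC| = 13.60 ✗.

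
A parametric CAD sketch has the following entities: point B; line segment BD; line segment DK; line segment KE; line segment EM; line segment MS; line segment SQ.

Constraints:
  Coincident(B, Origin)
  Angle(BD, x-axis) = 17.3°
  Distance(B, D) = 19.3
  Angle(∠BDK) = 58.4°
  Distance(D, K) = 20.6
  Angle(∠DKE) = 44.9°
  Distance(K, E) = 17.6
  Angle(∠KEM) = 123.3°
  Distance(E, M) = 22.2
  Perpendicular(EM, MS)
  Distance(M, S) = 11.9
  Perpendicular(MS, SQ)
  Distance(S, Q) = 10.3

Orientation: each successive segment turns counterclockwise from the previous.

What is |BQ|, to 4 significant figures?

21.28

The perpendicularity gives MS at right angles to EM, so MS runs at 60.70°; with |MS| = 11.9, S = (29.31, 1.237). MS is perpendicular to SQ, so SQ runs at 150.7°; with |SQ| = 10.3, Q = (20.33, 6.278). Then |BQ| = |Q − B| = 21.28.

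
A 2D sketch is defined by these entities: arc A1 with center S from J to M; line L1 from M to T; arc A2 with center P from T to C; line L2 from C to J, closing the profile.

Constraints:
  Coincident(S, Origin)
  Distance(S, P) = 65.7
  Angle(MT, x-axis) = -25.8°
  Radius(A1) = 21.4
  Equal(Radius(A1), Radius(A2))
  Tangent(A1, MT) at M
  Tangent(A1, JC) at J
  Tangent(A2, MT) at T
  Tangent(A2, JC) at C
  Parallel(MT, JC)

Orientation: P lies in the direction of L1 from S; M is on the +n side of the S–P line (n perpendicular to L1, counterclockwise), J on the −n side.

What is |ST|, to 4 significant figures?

69.10

The slot axis is L1's direction at -25.8°, so u = (cos -25.8°, sin -25.8°) = (0.9003, -0.4352) and n = (−sin -25.8°, cos -25.8°) = (0.4352, 0.9003). S is at the origin and P lies 65.7 along u from S, so P = 65.7·u = (59.15, -28.59). Tangency of A1 to both parallel lines with radius 21.4 puts M and J at S ± 21.4·n: M = (9.314, 19.27), J = (-9.314, -19.27). Equal radii place T and C the same way about P: T = P + 21.4·n = (68.46, -9.328), C = P − 21.4·n = (49.84, -47.86). Then |ST| = |T − S| = 69.10.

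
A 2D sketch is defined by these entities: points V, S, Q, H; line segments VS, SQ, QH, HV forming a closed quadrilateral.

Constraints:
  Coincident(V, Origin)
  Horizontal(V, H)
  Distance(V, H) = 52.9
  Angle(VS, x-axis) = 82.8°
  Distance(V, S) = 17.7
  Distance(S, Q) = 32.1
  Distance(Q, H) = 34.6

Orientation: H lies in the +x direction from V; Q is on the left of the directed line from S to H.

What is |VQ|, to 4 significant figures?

42.95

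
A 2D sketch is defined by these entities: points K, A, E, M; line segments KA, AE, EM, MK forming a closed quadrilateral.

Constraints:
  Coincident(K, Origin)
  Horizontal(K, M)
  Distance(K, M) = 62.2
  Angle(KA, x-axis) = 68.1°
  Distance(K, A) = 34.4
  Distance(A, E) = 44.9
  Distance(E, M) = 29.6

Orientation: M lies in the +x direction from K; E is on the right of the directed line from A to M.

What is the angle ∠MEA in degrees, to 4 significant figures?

102.2°

K is at the origin; K and M share the same y with |KM| = 62.2 and M in +x, so M = (62.2, 0). KA runs at 68.1° with |KA| = 34.4, so A = (12.83, 31.92). E is determined by |AE| = 44.9 and |EM| = 29.6 together: it lies at the intersection of circle(A, 44.9) and circle(M, 29.6). With |AM| = 58.79, the foot of the radical line on AM is 39.09 from A and the perpendicular offset is √(44.9² − 39.09²) = 22.09. Taking the right-of-AM solution: E = (33.66, -7.858).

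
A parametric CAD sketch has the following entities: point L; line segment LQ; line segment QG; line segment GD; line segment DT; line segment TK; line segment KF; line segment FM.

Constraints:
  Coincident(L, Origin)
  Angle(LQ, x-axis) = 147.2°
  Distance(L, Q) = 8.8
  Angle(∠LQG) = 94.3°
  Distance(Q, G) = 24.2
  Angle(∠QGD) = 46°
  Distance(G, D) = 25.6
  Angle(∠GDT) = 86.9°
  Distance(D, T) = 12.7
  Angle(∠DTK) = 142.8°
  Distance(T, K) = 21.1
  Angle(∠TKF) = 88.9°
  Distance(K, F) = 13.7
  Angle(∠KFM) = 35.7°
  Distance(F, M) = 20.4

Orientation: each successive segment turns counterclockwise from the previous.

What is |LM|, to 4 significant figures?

10.21

L is at the origin; LQ runs at 147.2° with length 8.8, so Q = (-7.397, 4.767). ∠LQG = 94.3° gives QG at -127.1° from the x-axis; with |QG| = 24.2, G = (-21.99, -14.53). ∠QGD = 46.0° gives GD at 6.900° from the x-axis; with |GD| = 25.6, D = (3.420, -11.46). ∠GDT = 86.9° gives DT at 100.0° from the x-axis; with |DT| = 12.7, T = (1.215, 1.048). ∠DTK = 142.8° gives TK at 137.2° from the x-axis; with |TK| = 21.1, K = (-14.27, 15.38). ∠TKF = 88.9° gives KF at -131.7° from the x-axis; with |KF| = 13.7, F = (-23.38, 5.155). ∠KFM = 35.7° gives FM at 12.60° from the x-axis; with |FM| = 20.4, M = (-3.472, 9.605). Then |LM| = |M − L| = 10.21.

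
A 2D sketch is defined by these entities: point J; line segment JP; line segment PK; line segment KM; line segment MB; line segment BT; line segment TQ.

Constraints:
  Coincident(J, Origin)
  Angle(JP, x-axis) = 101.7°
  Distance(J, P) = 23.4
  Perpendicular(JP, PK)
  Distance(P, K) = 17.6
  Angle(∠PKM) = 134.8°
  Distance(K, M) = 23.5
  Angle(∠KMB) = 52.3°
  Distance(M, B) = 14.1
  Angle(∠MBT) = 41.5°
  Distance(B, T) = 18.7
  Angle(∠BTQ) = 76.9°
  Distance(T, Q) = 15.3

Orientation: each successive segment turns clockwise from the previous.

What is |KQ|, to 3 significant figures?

29.2

J is at the origin; JP runs at 101.7° with length 23.4, so P = (-4.75, 22.9). The perpendicularity gives PK at right angles to JP, so PK runs at 11.7°; with |PK| = 17.6, K = (12.5, 26.5). ∠PKM = 134.8° gives KM at -33.5° from the x-axis; with |KM| = 23.5, M = (32.1, 13.5). ∠KMB = 52.3° gives MB at -161° from the x-axis; with |MB| = 14.1, B = (18.7, 8.97). ∠MBT = 41.5° gives BT at 60.3° from the x-axis; with |BT| = 18.7, T = (28.0, 25.2). ∠BTQ = 76.9° gives TQ at -42.8° from the x-axis; with |TQ| = 15.3, Q = (39.2, 14.8). Then |KQ| = |Q − K| = 29.2.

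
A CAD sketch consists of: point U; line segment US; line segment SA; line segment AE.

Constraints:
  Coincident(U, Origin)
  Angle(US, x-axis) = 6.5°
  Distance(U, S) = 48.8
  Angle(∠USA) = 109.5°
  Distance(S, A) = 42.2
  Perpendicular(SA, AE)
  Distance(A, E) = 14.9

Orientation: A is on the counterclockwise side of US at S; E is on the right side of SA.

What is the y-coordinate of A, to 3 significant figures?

46.6

U is at the origin; US runs at 6.5° with length 48.8, so S = 48.8·(cos 6.5°, sin 6.5°) = (48.5, 5.52). ∠USA = 109.5°, so SA runs at 6.5° + (180° − 109.5°) = 77.0° from the x-axis; with |SA| = 42.2, A = S + 42.2·(cos 77.0°, sin 77.0°) = (58.0, 46.6). So A.y = 46.6.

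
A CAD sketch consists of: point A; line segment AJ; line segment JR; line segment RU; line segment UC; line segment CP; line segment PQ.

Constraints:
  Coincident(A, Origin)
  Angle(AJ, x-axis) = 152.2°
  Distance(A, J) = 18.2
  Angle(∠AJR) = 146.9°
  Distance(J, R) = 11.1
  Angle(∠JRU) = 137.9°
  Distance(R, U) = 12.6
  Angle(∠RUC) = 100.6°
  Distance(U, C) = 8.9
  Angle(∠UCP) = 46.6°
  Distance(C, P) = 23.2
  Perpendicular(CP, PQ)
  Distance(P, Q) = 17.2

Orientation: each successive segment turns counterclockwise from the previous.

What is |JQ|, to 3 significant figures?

28.5

A is at the origin; AJ runs at 152.2° with length 18.2, so J = (-16.1, 8.49). ∠AJR = 146.9° gives JR at -175° from the x-axis; with |JR| = 11.1, R = (-27.2, 7.46). ∠JRU = 137.9° gives RU at -133° from the x-axis; with |RU| = 12.6, U = (-35.7, -1.81). ∠RUC = 100.6° gives UC at -53.2° from the x-axis; with |UC| = 8.9, C = (-30.3, -8.94). ∠UCP = 46.6° gives CP at 80.2° from the x-axis; with |CP| = 23.2, P = (-26.4, 13.9). The perpendicularity gives PQ at right angles to CP, so PQ runs at 170°; with |PQ| = 17.2, Q = (-43.3, 16.9). Then |JQ| = |Q − J| = 28.5.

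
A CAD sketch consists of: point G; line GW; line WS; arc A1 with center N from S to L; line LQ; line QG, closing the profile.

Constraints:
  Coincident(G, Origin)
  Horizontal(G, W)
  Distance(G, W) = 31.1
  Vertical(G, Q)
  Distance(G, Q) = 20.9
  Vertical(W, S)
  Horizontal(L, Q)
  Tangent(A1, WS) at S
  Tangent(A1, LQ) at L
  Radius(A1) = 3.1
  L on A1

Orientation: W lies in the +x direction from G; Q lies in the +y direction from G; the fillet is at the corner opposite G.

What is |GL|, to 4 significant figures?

34.94

G is at the origin; GW is horizontal with |GW| = 31.1 and W on the +x side, so W = (31.10, 0.000). GQ is vertical with |GQ| = 20.9 and Q on the +y side, so Q = (0.000, 20.90). The virtual corner opposite G is at (31.10, 20.90). Since A1 is tangent to WS there, NS ⟂ WS and the tangent condition forces NL to be normal to LQ, with radius 3.1, so the center N sits 3.1 in from both sides at N = (28.00, 17.80). That places the tangent points at S = (31.10, 17.80) on WS and L = (28.00, 20.90) on LQ. Then |GL| = |L − G| = 34.94.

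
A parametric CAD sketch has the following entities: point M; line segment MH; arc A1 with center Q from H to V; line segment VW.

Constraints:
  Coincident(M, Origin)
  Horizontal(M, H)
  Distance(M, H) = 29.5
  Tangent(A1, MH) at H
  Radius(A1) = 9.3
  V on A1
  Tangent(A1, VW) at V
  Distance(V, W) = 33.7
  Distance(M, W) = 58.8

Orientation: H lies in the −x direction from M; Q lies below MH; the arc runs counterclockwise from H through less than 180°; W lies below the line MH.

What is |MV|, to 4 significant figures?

39.76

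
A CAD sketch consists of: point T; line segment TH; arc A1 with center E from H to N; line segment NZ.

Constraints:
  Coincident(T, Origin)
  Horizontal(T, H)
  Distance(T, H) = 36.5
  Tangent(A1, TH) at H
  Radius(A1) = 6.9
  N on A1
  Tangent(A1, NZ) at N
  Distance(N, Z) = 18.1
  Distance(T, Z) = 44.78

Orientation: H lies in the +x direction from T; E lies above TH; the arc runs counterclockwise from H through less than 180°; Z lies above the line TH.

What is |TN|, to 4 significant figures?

43.94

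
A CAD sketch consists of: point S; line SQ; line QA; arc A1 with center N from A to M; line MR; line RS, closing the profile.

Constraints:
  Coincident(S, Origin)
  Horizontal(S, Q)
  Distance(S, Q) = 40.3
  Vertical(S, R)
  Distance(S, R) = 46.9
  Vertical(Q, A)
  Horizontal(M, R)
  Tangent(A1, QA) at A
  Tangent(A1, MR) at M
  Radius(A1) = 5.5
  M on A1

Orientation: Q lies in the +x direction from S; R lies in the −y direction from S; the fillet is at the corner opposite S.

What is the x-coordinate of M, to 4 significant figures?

34.80

The virtual corner opposite S is at (40.30, -46.90). A1 meets QA tangentially, so NA is at right angles to QA and tangency of A1 to MR means the radius NM is perpendicular to MR, with radius 5.5, so the center N sits 5.5 in from both sides at N = (34.80, -41.40). That places the tangent points at A = (40.30, -41.40) on QA and M = (34.80, -46.90) on MR. So M.x = 34.80.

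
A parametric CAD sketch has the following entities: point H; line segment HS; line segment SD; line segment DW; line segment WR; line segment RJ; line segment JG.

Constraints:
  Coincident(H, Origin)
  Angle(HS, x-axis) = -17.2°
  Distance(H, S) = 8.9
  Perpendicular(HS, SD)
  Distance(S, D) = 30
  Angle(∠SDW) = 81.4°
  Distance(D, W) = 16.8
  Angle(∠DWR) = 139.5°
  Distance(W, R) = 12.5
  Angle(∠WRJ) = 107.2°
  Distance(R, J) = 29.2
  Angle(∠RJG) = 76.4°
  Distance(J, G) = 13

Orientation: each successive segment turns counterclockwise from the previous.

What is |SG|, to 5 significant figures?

2.5346

∠WRJ = 107.2° gives RJ at -75.300° from the x-axis; with |RJ| = 29.2, J = (-2.4403, -6.3110). ∠RJG = 76.4° gives JG at 28.300° from the x-axis; with |JG| = 13.0, G = (9.0059, -0.14781). Then |SG| = |G − S| = 2.5346.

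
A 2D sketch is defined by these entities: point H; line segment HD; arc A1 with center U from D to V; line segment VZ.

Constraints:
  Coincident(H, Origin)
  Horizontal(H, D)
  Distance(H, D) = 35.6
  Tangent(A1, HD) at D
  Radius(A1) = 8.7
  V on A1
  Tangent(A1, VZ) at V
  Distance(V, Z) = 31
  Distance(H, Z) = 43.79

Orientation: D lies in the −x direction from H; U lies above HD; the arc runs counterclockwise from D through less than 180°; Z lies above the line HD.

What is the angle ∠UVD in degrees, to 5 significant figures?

49.675°

H is at the origin; H and D share the same y with |HD| = 35.6 and D on the −x side, so D = (-35.600, 0.0000). A1 meets HD tangentially, so UD is at right angles to HD, so U = D + (0, 8.7) = (-35.600, 8.7000). Since UV ⟂ VZ (tangency), |UZ| = √(8.7² + 31.0²) = 32.198 regardless of where V sits on A1. So Z lies on both circle(H, 43.79) and circle(U, 32.198); the above-HD intersection is Z = (-21.979, 37.875). V is the foot of the tangent from Z: V = (-27.016, 7.2865).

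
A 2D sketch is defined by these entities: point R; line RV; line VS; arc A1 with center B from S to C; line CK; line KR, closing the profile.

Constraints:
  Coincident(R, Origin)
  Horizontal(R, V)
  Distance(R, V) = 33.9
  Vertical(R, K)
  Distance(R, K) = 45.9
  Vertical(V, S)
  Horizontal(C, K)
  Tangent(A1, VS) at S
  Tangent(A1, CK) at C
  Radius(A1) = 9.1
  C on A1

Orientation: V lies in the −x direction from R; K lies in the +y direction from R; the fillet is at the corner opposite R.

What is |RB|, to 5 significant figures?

44.377

R is at the origin; R and V share the same y with |RV| = 33.9 and V on the −x side, so V = (-33.900, 0.0000). RK is vertical with |RK| = 45.9 and K on the +y side, so K = (0.0000, 45.900). The virtual corner opposite R is at (-33.900, 45.900). The tangent condition forces BS to be normal to VS and the tangent condition forces BC to be normal to CK, with radius 9.1, so the center B sits 9.1 in from both sides at B = (-24.800, 36.800). Then |RB| = |B − R| = 44.377.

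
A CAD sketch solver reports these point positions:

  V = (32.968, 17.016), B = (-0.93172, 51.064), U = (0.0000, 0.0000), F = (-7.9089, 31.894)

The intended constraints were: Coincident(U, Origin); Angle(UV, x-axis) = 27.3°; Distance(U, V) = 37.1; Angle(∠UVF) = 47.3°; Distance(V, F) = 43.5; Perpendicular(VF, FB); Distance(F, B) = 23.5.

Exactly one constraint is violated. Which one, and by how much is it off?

Distance(F, B) = 23.5 — off by 3.10.

U = (0.00, 0.00) ✓; UV at 27.30° ✓; |UV| = 37.10 ✓; ∠UVF = 47.30° ✓; |VF| = 43.50 ✓; ∠(VF, FB) = 90.00° ✓; |FB| = 20.40 ✗.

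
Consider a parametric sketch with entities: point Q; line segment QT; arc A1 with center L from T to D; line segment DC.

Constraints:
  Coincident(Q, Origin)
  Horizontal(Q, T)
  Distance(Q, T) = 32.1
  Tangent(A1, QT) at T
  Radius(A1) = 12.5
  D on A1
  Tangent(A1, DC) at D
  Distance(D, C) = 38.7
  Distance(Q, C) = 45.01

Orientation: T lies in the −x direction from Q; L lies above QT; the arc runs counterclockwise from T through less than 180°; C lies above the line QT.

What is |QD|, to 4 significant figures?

21.95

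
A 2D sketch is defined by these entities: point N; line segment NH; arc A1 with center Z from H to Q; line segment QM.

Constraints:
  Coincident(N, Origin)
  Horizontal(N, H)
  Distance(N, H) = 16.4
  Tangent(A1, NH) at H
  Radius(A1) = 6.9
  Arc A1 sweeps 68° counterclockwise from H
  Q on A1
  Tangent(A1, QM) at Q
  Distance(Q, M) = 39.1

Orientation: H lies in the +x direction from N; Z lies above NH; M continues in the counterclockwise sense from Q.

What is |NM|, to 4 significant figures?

55.21

N is at the origin; NH is horizontal with |NH| = 16.4 and H on the +x side, so H = (16.40, 0.000). Since A1 is tangent to NH there, ZH ⟂ NH, so Z = H + (0, 6.9) = (16.40, 6.900). On A1, H sits at bearing -90° from Z; a 68° counterclockwise sweep puts Q at bearing -22°, so Q = Z + 6.9·(cos -22°, sin -22°) = (22.80, 4.315). The tangent condition forces ZQ to be normal to QM, so QM runs along (−sin -22°, cos -22°); with |QM| = 39.1, M = (37.44, 40.57). Then |NM| = |M − N| = 55.21.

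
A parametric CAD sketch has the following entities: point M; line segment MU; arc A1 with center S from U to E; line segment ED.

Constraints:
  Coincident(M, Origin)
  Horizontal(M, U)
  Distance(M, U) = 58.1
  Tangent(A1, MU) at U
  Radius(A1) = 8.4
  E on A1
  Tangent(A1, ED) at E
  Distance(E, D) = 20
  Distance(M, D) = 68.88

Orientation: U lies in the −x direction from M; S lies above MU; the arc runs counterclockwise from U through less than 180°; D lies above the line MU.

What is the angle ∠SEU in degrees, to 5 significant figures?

28.239°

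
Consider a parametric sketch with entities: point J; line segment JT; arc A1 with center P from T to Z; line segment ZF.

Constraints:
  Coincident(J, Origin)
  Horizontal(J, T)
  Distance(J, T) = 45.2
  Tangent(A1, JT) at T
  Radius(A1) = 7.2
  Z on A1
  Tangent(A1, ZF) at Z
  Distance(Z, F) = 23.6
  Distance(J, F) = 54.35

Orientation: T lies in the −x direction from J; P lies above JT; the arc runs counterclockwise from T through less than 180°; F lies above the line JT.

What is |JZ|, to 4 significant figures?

39.26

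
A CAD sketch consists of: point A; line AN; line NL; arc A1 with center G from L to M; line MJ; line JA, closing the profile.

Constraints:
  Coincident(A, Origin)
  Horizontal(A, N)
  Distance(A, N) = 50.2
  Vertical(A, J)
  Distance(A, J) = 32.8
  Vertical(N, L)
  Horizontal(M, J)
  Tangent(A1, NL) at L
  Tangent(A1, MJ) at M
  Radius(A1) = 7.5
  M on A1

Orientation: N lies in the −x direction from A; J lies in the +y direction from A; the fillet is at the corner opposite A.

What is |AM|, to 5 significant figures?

53.844

A is at the origin; AN is horizontal with |AN| = 50.2 and N on the −x side, so N = (-50.200, 0.0000). AJ is vertical with |AJ| = 32.8 and J on the +y side, so J = (0.0000, 32.800). The virtual corner opposite A is at (-50.200, 32.800). A1 meets NL tangentially, so GL is at right angles to NL and the tangent condition forces GM to be normal to MJ, with radius 7.5, so the center G sits 7.5 in from both sides at G = (-42.700, 25.300). That places the tangent points at L = (-50.200, 25.300) on NL and M = (-42.700, 32.800) on MJ. Then |AM| = |M − A| = 53.844.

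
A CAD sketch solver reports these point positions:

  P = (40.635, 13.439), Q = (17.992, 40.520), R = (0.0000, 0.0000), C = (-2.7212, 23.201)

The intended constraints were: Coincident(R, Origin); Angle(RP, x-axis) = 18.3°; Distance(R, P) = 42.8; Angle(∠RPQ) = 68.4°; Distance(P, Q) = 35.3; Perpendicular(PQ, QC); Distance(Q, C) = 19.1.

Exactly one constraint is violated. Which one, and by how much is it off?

Distance(Q, C) = 19.1 — off by 7.90.

R = (0.00, 0.00) ✓; RP at 18.30° ✓; |RP| = 42.80 ✓; ∠RPQ = 68.40° ✓; |PQ| = 35.30 ✓; ∠(PQ, QC) = 90.00° ✓; |QC| = 27.00 ✗.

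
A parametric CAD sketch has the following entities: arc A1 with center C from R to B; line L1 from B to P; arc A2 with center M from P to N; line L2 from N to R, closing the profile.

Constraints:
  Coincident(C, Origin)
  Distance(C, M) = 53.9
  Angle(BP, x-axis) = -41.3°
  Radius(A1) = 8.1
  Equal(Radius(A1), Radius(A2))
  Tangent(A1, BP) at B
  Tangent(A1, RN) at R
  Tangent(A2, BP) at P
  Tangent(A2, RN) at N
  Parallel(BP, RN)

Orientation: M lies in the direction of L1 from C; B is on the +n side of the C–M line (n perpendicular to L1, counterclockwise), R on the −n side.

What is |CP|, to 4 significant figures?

54.51

Tangency of A1 to both parallel lines with radius 8.1 puts B and R at C ± 8.1·n: B = (5.346, 6.085), R = (-5.346, -6.085). Equal radii place P and N the same way about M: P = M + 8.1·n = (45.84, -29.49), N = M − 8.1·n = (35.15, -41.66). Then |CP| = |P − C| = 54.51.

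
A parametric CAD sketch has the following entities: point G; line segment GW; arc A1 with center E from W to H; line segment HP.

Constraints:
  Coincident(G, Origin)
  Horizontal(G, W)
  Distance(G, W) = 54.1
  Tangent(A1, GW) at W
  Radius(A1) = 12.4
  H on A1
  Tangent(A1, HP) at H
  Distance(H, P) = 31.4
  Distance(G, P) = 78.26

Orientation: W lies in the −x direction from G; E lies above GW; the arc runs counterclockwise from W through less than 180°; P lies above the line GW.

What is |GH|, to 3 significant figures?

48.9

Checks: G.y = 0.00, W.y = 0.00 ✓; |EH| = 12.40 ✓; ∠(EH, HP) = 90.00° ✓; |HP| = 31.40 ✓; |GP| = 78.26 ✓.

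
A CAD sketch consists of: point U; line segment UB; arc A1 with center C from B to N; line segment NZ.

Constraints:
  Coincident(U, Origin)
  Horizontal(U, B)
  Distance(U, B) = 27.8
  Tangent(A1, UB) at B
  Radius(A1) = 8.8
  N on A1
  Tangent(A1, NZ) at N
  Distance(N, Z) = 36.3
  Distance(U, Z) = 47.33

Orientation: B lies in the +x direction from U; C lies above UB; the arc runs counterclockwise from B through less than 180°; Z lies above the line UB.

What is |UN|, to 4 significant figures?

37.76

U is at the origin; UB is horizontal with |UB| = 27.8 and B on the +x side, so B = (27.80, 0.000). Since A1 is tangent to UB there, CB ⟂ UB, so C = B + (0, 8.8) = (27.80, 8.800). Since CN ⟂ NZ (tangency), |CZ| = √(8.8² + 36.3²) = 37.35 regardless of where N sits on A1. So Z lies on both circle(U, 47.33) and circle(C, 37.35); the above-UB intersection is Z = (16.44, 44.38). N is the foot of the tangent from Z: N = (35.32, 13.38).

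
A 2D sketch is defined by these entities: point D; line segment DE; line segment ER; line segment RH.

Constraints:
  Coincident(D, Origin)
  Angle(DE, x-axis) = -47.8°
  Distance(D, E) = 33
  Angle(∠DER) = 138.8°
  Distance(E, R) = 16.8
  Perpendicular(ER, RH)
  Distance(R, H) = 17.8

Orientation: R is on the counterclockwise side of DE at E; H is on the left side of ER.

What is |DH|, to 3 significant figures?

41.8

∠DER = 138.8°, so ER runs at -47.8° + (180° − 138.8°) = -6.60° from the x-axis; with |ER| = 16.8, R = E + 16.8·(cos -6.60°, sin -6.60°) = (38.9, -26.4). ER is perpendicular to RH; with |RH| = 17.8 on the left of ER, H = R + 17.8·(0.115, 0.993) = (40.9, -8.70). Then |DH| = |H − D| = 41.8.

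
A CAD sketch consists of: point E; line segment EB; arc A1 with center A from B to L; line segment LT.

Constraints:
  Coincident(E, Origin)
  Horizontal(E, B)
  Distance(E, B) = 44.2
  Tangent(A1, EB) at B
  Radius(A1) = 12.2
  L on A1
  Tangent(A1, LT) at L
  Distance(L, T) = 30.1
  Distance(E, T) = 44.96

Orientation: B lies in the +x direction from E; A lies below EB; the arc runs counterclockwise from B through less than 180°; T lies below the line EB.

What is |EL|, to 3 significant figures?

33.7

E is at the origin; E and B share the same y with |EB| = 44.2 and B on the +x side, so B = (44.2, 0.00). A1 meets EB tangentially, so AB is at right angles to EB, so A = B + (0, -12.2) = (44.2, -12.2). Since AL ⟂ LT (tangency), |AT| = √(12.2² + 30.1²) = 32.5 regardless of where L sits on A1. So T lies on both circle(E, 44.96) and circle(A, 32.5); the below-EB intersection is T = (24.3, -37.8). L is the foot of the tangent from T: L = (32.5, -8.88).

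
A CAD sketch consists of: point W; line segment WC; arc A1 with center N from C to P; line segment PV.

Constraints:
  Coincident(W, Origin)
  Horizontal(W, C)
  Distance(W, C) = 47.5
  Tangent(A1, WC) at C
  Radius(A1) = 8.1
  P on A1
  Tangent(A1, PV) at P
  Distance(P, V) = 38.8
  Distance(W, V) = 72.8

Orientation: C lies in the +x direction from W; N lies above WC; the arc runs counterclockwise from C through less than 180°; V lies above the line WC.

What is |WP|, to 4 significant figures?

56.18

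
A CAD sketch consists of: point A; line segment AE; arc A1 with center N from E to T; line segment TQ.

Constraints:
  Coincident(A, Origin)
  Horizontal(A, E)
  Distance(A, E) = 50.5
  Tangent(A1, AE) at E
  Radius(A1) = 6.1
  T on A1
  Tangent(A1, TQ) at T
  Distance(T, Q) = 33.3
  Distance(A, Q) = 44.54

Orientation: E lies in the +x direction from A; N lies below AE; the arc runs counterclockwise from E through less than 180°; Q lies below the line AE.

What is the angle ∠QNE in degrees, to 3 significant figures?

143°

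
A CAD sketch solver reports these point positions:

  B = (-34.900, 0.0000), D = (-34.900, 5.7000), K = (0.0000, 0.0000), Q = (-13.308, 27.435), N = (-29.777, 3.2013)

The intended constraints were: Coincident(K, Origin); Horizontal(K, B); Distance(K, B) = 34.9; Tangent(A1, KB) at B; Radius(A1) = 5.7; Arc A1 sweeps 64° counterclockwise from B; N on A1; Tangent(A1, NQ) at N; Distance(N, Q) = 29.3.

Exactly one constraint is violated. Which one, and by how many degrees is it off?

Tangent(A1, NQ) at N — off by 8.20°.

K = (0.00, 0.00) ✓; K.y = 0.00, B.y = 0.00 ✓; |KB| = 34.90 ✓; ∠(DB, BK) = 90.00° ✓; |DB| = 5.700 ✓; bearing(D→N) − bearing(D→B) = 64.00° ✓; |DN| = 5.700 ✓; ∠(DN, NQ) = 98.20° ✗; |NQ| = 29.30 ✓.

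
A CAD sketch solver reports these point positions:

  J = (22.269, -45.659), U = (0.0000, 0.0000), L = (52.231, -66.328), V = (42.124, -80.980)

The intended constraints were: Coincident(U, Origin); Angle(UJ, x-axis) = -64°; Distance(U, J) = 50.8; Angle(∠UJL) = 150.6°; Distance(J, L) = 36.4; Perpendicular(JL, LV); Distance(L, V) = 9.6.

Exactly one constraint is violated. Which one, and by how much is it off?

Distance(L, V) = 9.6 — off by 8.20.

U = (0.00, 0.00) ✓; UJ at -64.00° ✓; |UJ| = 50.80 ✓; ∠UJL = 150.6° ✓; |JL| = 36.40 ✓; ∠(JL, LV) = 90.00° ✓; |LV| = 17.80 ✗.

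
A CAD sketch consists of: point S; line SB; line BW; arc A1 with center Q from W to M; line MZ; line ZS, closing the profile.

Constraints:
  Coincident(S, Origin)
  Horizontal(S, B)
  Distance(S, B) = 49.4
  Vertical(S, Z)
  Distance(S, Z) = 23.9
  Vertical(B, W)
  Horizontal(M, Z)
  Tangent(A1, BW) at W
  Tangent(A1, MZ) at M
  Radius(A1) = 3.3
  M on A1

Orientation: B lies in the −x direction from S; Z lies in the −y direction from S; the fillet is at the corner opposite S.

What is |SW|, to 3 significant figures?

53.5

S is at the origin; SB is horizontal with |SB| = 49.4 and B on the −x side, so B = (-49.4, 0.00). S and Z share the same x with |SZ| = 23.9 and Z on the −y side, so Z = (0.00, -23.9). The virtual corner opposite S is at (-49.4, -23.9). A1 meets BW tangentially, so QW is at right angles to BW and the tangent condition forces QM to be normal to MZ, with radius 3.3, so the center Q sits 3.3 in from both sides at Q = (-46.1, -20.6). That places the tangent points at W = (-49.4, -20.6) on BW and M = (-46.1, -23.9) on MZ. Then |SW| = |W − S| = 53.5.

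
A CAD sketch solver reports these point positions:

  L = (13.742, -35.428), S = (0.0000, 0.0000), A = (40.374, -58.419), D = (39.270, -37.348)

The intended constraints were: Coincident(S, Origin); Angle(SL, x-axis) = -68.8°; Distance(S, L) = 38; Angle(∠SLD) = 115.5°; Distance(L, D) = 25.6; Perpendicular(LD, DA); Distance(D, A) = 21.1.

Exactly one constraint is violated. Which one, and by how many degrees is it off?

Perpendicular(LD, DA) — off by 7.30°.

S = (0.00, 0.00) ✓; SL at -68.80° ✓; |SL| = 38.00 ✓; ∠SLD = 115.5° ✓; |LD| = 25.60 ✓; ∠(LD, DA) = 82.70° ✗; |DA| = 21.10 ✓.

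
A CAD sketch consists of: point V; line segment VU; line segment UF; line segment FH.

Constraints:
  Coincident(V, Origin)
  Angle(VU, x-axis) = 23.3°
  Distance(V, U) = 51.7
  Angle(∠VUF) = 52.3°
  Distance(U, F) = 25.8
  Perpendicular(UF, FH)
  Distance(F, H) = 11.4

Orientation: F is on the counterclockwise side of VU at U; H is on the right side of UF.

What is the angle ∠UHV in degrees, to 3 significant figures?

72.5°

V is at the origin; VU runs at 23.3° with length 51.7, so U = 51.7·(cos 23.3°, sin 23.3°) = (47.5, 20.4). ∠VUF = 52.3°, so UF runs at 23.3° + (180° − 52.3°) = 151° from the x-axis; with |UF| = 25.8, F = U + 25.8·(cos 151°, sin 151°) = (24.9, 33.0). UF ⟂ FH; with |FH| = 11.4 on the right of UF, H = F + 11.4·(0.485, 0.875) = (30.4, 42.9). Then cos ∠UHV = HU·HV / (|HU||HV|), giving 72.5°.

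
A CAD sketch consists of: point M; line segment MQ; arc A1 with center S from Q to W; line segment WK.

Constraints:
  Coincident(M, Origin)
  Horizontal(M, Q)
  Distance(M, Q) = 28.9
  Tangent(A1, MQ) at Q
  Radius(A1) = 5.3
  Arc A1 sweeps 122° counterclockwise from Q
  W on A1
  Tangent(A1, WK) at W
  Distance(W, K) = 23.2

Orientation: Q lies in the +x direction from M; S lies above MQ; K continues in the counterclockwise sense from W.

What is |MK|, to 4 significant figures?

34.89

On A1, Q sits at bearing -90° from S; a 122° counterclockwise sweep puts W at bearing 32°, so W = S + 5.3·(cos 32°, sin 32°) = (33.39, 8.109). The tangent condition forces SW to be normal to WK, so WK runs along (−sin 32°, cos 32°); with |WK| = 23.2, K = (21.10, 27.78). Then |MK| = |K − M| = 34.89.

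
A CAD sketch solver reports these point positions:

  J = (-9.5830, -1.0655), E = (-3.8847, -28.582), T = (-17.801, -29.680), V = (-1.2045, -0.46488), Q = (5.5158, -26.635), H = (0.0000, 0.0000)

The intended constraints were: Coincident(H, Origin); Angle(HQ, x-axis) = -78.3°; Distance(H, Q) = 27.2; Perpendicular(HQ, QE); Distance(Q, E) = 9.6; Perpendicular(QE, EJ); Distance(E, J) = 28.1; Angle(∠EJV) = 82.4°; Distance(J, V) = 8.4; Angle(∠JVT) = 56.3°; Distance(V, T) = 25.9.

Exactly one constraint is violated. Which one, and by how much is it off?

Distance(V, T) = 25.9 — off by 7.70.

H = (0.00, 0.00) ✓; HQ at -78.30° ✓; |HQ| = 27.20 ✓; ∠(HQ, QE) = 90.00° ✓; |QE| = 9.600 ✓; ∠(QE, EJ) = 90.00° ✓; |EJ| = 28.10 ✓; ∠EJV = 82.40° ✓; |JV| = 8.400 ✓; ∠JVT = 56.30° ✓; |VT| = 33.60 ✗.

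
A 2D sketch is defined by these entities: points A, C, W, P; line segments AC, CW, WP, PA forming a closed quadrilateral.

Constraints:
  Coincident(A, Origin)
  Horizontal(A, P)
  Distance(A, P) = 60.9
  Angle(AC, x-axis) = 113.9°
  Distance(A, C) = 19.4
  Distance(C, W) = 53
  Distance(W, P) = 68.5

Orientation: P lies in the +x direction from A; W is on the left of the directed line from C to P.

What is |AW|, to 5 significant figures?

64.134

Checks: |CW| = 53.00 ✓; |WP| = 68.50 ✓.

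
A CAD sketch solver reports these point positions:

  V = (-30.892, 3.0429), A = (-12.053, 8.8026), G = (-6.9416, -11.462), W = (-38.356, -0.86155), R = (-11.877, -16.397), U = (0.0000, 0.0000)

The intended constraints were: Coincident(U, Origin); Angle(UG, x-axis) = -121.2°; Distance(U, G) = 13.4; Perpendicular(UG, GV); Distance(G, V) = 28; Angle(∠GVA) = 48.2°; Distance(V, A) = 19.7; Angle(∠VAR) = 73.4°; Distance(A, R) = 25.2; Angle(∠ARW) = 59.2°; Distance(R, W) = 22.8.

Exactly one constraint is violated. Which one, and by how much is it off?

Distance(R, W) = 22.8 — off by 7.90.

U = (0.00, 0.00) ✓; UG at -121.2° ✓; |UG| = 13.40 ✓; ∠(UG, GV) = 90.00° ✓; |GV| = 28.00 ✓; ∠GVA = 48.20° ✓; |VA| = 19.70 ✓; ∠VAR = 73.40° ✓; |AR| = 25.20 ✓; ∠ARW = 59.20° ✓; |RW| = 30.70 ✗.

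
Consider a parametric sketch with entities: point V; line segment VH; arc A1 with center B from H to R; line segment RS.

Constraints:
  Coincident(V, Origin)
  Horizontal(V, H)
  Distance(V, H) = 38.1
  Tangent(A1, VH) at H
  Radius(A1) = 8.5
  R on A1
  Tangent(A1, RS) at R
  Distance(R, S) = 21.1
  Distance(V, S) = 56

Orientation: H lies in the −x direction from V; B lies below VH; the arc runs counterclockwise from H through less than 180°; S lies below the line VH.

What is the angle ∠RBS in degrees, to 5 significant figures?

68.058°

Checks: |BH| = 8.500 ✓; |BR| = 8.500 ✓; ∠(BR, RS) = 90.00° ✓; |RS| = 21.10 ✓; |VS| = 56.00 ✓.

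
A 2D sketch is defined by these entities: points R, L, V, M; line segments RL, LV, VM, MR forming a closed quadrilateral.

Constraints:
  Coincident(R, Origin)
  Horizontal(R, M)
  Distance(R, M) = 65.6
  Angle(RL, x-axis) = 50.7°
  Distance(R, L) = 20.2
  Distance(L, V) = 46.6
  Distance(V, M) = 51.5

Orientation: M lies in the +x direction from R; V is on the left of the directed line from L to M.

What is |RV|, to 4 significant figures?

66.69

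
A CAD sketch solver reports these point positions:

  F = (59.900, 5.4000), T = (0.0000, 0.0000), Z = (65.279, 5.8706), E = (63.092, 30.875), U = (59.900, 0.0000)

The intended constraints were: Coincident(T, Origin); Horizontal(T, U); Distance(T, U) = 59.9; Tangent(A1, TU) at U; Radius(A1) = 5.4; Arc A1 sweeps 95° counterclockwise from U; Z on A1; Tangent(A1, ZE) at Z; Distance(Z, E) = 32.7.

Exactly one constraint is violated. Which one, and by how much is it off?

Distance(Z, E) = 32.7 — off by 7.60.

T = (0.00, 0.00) ✓; T.y = 0.00, U.y = 0.00 ✓; |TU| = 59.90 ✓; ∠(FU, UT) = 90.00° ✓; |FU| = 5.400 ✓; bearing(F→Z) − bearing(F→U) = 95.00° ✓; |FZ| = 5.400 ✓; ∠(FZ, ZE) = 90.00° ✓; |ZE| = 25.10 ✗.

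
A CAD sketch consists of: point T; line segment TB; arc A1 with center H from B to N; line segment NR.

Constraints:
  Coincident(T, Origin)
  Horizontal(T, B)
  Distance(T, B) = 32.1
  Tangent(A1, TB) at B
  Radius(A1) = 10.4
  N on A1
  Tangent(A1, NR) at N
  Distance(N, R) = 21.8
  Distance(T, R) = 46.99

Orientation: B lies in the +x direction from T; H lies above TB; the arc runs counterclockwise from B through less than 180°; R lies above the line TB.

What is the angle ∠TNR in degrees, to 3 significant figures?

83.8°

Checks: |HB| = 10.40 ✓; |HN| = 10.40 ✓; ∠(HN, NR) = 90.00° ✓; |NR| = 21.80 ✓; |TR| = 46.99 ✓.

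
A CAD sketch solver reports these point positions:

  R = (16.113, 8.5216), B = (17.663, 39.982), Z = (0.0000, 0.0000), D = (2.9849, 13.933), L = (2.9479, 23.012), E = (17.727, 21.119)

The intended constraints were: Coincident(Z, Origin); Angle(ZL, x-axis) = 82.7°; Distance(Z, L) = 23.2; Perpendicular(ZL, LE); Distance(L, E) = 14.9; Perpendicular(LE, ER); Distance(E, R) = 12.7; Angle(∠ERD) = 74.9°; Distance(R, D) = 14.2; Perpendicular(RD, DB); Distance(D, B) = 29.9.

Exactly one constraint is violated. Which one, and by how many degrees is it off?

Perpendicular(RD, DB) — off by 7.00°.

Z = (0.00, 0.00) ✓; ZL at 82.70° ✓; |ZL| = 23.20 ✓; ∠(ZL, LE) = 90.00° ✓; |LE| = 14.90 ✓; ∠(LE, ER) = 90.00° ✓; |ER| = 12.70 ✓; ∠ERD = 74.90° ✓; |RD| = 14.20 ✓; ∠(RD, DB) = 97.00° ✗; |DB| = 29.90 ✓.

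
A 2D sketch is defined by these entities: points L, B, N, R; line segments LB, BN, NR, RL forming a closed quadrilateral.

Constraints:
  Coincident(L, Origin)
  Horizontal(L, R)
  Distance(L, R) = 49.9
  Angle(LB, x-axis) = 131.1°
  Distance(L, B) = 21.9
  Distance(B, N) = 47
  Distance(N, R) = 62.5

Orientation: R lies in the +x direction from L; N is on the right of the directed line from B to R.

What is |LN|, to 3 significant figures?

30.0

L is at the origin; L and R share the same y with |LR| = 49.9 and R in +x, so R = (49.9, 0). LB runs at 131.1° with |LB| = 21.9, so B = (-14.4, 16.5). N is determined by |BN| = 47.0 and |NR| = 62.5 together: it lies at the intersection of circle(B, 47.0) and circle(R, 62.5). With |BR| = 66.4, the foot of the radical line on BR is 20.4 from B and the perpendicular offset is √(47.0² − 20.4²) = 42.3. Taking the right-of-BR solution: N = (-5.16, -29.6).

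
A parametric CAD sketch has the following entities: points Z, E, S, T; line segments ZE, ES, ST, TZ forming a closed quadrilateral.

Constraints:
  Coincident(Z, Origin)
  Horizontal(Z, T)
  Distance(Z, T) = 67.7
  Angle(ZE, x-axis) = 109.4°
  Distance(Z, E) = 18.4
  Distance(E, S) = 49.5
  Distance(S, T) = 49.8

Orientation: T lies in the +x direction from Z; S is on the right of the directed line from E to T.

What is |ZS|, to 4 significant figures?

32.35

Z is at the origin; Z and T share the same y with |ZT| = 67.7 and T in +x, so T = (67.7, 0). ZE runs at 109.4° with |ZE| = 18.4, so E = (-6.112, 17.36). S is determined by |ES| = 49.5 and |ST| = 49.8 together: it lies at the intersection of circle(E, 49.5) and circle(T, 49.8). With |ET| = 75.82, the foot of the radical line on ET is 37.72 from E and the perpendicular offset is √(49.5² − 37.72²) = 32.06. Taking the right-of-ET solution: S = (23.27, -22.49).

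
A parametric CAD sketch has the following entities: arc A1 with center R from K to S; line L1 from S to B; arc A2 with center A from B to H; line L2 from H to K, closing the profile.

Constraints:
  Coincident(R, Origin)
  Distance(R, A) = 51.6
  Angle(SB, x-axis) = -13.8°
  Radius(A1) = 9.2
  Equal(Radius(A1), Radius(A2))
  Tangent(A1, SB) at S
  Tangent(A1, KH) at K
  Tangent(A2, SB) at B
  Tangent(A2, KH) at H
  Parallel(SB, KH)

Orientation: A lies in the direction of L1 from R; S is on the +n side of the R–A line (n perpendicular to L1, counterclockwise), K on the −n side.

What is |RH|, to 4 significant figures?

52.41

The slot axis is L1's direction at -13.8°, so u = (cos -13.8°, sin -13.8°) = (0.9711, -0.2385) and n = (−sin -13.8°, cos -13.8°) = (0.2385, 0.9711). R is at the origin and A lies 51.6 along u from R, so A = 51.6·u = (50.11, -12.31). Tangency of A1 to both parallel lines with radius 9.2 puts S and K at R ± 9.2·n: S = (2.195, 8.934), K = (-2.195, -8.934). Equal radii place B and H the same way about A: B = A + 9.2·n = (52.31, -3.374), H = A − 9.2·n = (47.92, -21.24). Then |RH| = |H − R| = 52.41.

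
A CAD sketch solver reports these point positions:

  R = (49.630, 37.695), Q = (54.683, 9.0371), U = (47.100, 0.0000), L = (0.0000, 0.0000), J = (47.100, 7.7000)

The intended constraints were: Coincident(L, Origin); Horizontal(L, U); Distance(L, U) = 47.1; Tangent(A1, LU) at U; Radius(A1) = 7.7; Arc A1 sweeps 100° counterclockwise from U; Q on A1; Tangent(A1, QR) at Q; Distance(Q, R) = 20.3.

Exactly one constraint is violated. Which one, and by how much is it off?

Distance(Q, R) = 20.3 — off by 8.80.

L = (0.00, 0.00) ✓; L.y = 0.00, U.y = 0.00 ✓; |LU| = 47.10 ✓; ∠(JU, UL) = 90.00° ✓; |JU| = 7.700 ✓; bearing(J→Q) − bearing(J→U) = 100.0° ✓; |JQ| = 7.700 ✓; ∠(JQ, QR) = 90.00° ✓; |QR| = 29.10 ✗.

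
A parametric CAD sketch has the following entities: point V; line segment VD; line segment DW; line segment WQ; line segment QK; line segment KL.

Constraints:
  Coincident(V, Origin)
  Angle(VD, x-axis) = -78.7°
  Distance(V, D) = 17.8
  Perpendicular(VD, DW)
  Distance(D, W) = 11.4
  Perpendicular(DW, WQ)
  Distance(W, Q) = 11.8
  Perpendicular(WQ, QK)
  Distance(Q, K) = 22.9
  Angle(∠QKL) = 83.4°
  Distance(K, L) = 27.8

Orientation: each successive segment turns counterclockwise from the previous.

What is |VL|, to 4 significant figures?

34.63

WQ is perpendicular to QK, so QK runs at -168.7°; with |QK| = 22.9, K = (-10.10, -8.137). ∠QKL = 83.4° gives KL at -72.10° from the x-axis; with |KL| = 27.8, L = (-1.557, -34.59). Then |VL| = |L − V| = 34.63.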